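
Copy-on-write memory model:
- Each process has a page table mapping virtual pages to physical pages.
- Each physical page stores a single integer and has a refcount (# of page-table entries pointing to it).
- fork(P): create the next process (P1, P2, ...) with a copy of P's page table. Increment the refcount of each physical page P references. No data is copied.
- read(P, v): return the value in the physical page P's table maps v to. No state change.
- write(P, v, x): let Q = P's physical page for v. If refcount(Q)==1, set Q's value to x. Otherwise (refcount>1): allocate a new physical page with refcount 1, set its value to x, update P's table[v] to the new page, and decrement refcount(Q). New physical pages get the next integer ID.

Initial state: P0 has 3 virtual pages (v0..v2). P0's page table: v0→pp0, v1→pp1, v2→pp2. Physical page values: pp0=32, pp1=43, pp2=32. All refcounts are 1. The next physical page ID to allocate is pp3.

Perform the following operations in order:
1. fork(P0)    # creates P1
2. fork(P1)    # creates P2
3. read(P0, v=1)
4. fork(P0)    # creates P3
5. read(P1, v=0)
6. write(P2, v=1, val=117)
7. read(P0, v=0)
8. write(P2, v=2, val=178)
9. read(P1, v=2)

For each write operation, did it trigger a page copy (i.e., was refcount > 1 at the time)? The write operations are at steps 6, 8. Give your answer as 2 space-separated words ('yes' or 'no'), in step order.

Op 1: fork(P0) -> P1. 3 ppages; refcounts: pp0:2 pp1:2 pp2:2
Op 2: fork(P1) -> P2. 3 ppages; refcounts: pp0:3 pp1:3 pp2:3
Op 3: read(P0, v1) -> 43. No state change.
Op 4: fork(P0) -> P3. 3 ppages; refcounts: pp0:4 pp1:4 pp2:4
Op 5: read(P1, v0) -> 32. No state change.
Op 6: write(P2, v1, 117). refcount(pp1)=4>1 -> COPY to pp3. 4 ppages; refcounts: pp0:4 pp1:3 pp2:4 pp3:1
Op 7: read(P0, v0) -> 32. No state change.
Op 8: write(P2, v2, 178). refcount(pp2)=4>1 -> COPY to pp4. 5 ppages; refcounts: pp0:4 pp1:3 pp2:3 pp3:1 pp4:1
Op 9: read(P1, v2) -> 32. No state change.

yes yes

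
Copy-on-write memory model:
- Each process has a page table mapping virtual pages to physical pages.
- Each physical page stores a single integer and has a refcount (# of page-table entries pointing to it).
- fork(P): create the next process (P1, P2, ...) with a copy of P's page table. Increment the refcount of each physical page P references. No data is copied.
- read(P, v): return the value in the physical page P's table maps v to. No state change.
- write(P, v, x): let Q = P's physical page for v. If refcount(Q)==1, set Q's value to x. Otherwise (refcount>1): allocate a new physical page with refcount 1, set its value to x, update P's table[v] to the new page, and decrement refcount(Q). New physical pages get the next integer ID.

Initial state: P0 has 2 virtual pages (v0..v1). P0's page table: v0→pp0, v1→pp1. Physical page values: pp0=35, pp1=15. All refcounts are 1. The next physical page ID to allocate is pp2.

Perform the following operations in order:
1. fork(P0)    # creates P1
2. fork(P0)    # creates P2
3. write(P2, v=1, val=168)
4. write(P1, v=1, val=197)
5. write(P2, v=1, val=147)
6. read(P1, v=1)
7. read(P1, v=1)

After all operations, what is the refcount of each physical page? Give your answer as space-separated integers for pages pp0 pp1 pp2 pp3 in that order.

Op 1: fork(P0) -> P1. 2 ppages; refcounts: pp0:2 pp1:2
Op 2: fork(P0) -> P2. 2 ppages; refcounts: pp0:3 pp1:3
Op 3: write(P2, v1, 168). refcount(pp1)=3>1 -> COPY to pp2. 3 ppages; refcounts: pp0:3 pp1:2 pp2:1
Op 4: write(P1, v1, 197). refcount(pp1)=2>1 -> COPY to pp3. 4 ppages; refcounts: pp0:3 pp1:1 pp2:1 pp3:1
Op 5: write(P2, v1, 147). refcount(pp2)=1 -> write in place. 4 ppages; refcounts: pp0:3 pp1:1 pp2:1 pp3:1
Op 6: read(P1, v1) -> 197. No state change.
Op 7: read(P1, v1) -> 197. No state change.

Answer: 3 1 1 1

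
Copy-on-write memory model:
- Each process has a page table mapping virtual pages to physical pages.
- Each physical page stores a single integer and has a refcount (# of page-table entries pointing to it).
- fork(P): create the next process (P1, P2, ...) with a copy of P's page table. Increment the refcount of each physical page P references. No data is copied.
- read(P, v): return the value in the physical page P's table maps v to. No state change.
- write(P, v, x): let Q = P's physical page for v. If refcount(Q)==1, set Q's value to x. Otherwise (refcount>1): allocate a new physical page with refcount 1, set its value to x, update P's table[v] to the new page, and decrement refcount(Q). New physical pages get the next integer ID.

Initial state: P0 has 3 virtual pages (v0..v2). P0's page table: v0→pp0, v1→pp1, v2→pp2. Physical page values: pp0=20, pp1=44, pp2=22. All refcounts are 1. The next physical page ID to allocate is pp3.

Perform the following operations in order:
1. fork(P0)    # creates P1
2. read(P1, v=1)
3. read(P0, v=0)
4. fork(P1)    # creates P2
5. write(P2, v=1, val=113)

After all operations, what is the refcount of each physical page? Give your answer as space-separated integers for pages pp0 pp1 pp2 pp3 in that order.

Op 1: fork(P0) -> P1. 3 ppages; refcounts: pp0:2 pp1:2 pp2:2
Op 2: read(P1, v1) -> 44. No state change.
Op 3: read(P0, v0) -> 20. No state change.
Op 4: fork(P1) -> P2. 3 ppages; refcounts: pp0:3 pp1:3 pp2:3
Op 5: write(P2, v1, 113). refcount(pp1)=3>1 -> COPY to pp3. 4 ppages; refcounts: pp0:3 pp1:2 pp2:3 pp3:1

Answer: 3 2 3 1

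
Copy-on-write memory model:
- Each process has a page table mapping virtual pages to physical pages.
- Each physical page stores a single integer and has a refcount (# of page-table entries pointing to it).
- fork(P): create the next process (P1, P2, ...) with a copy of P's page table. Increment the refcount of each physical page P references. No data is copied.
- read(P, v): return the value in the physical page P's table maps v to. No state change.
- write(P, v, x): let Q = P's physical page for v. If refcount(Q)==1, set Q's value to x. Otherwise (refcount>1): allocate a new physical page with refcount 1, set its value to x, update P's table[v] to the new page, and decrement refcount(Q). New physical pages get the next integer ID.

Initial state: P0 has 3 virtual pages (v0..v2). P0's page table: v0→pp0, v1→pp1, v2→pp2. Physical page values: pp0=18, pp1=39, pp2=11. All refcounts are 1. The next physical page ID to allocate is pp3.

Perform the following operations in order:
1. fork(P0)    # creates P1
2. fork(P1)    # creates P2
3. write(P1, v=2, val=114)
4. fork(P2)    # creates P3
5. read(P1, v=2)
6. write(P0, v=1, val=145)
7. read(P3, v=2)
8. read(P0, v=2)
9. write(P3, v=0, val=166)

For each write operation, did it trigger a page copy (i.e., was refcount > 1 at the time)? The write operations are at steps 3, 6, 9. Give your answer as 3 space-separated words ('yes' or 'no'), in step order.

Op 1: fork(P0) -> P1. 3 ppages; refcounts: pp0:2 pp1:2 pp2:2
Op 2: fork(P1) -> P2. 3 ppages; refcounts: pp0:3 pp1:3 pp2:3
Op 3: write(P1, v2, 114). refcount(pp2)=3>1 -> COPY to pp3. 4 ppages; refcounts: pp0:3 pp1:3 pp2:2 pp3:1
Op 4: fork(P2) -> P3. 4 ppages; refcounts: pp0:4 pp1:4 pp2:3 pp3:1
Op 5: read(P1, v2) -> 114. No state change.
Op 6: write(P0, v1, 145). refcount(pp1)=4>1 -> COPY to pp4. 5 ppages; refcounts: pp0:4 pp1:3 pp2:3 pp3:1 pp4:1
Op 7: read(P3, v2) -> 11. No state change.
Op 8: read(P0, v2) -> 11. No state change.
Op 9: write(P3, v0, 166). refcount(pp0)=4>1 -> COPY to pp5. 6 ppages; refcounts: pp0:3 pp1:3 pp2:3 pp3:1 pp4:1 pp5:1

yes yes yes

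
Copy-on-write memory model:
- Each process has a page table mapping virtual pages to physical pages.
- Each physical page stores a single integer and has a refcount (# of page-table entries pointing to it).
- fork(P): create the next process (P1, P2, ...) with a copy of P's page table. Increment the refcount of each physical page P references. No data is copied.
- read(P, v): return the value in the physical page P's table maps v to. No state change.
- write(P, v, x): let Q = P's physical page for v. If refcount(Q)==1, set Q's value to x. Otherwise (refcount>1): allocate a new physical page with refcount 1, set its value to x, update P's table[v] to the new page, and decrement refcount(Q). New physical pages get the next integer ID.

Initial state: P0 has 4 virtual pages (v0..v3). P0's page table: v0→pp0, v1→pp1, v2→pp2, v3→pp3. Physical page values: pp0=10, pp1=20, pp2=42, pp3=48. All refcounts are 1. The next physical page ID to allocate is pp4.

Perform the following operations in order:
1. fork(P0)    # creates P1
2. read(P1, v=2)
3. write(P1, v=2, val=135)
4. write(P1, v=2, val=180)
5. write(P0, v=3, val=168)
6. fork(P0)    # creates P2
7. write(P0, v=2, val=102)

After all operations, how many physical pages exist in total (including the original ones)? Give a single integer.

Answer: 7

Derivation:
Op 1: fork(P0) -> P1. 4 ppages; refcounts: pp0:2 pp1:2 pp2:2 pp3:2
Op 2: read(P1, v2) -> 42. No state change.
Op 3: write(P1, v2, 135). refcount(pp2)=2>1 -> COPY to pp4. 5 ppages; refcounts: pp0:2 pp1:2 pp2:1 pp3:2 pp4:1
Op 4: write(P1, v2, 180). refcount(pp4)=1 -> write in place. 5 ppages; refcounts: pp0:2 pp1:2 pp2:1 pp3:2 pp4:1
Op 5: write(P0, v3, 168). refcount(pp3)=2>1 -> COPY to pp5. 6 ppages; refcounts: pp0:2 pp1:2 pp2:1 pp3:1 pp4:1 pp5:1
Op 6: fork(P0) -> P2. 6 ppages; refcounts: pp0:3 pp1:3 pp2:2 pp3:1 pp4:1 pp5:2
Op 7: write(P0, v2, 102). refcount(pp2)=2>1 -> COPY to pp6. 7 ppages; refcounts: pp0:3 pp1:3 pp2:1 pp3:1 pp4:1 pp5:2 pp6:1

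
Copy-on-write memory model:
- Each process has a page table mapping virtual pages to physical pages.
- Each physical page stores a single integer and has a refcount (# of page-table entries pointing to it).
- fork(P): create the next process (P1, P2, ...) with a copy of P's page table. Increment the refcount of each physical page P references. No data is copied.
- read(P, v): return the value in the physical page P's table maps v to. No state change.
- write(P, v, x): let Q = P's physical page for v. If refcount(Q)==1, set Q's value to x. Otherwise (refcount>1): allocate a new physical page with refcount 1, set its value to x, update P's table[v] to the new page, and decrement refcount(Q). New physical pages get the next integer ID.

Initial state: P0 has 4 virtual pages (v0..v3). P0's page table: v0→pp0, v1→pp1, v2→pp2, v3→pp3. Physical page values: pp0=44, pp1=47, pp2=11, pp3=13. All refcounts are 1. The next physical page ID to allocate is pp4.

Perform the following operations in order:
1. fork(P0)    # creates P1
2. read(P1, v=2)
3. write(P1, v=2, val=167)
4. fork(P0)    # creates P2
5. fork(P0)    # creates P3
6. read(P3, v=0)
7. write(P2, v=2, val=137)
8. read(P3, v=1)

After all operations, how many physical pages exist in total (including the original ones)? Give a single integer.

Answer: 6

Derivation:
Op 1: fork(P0) -> P1. 4 ppages; refcounts: pp0:2 pp1:2 pp2:2 pp3:2
Op 2: read(P1, v2) -> 11. No state change.
Op 3: write(P1, v2, 167). refcount(pp2)=2>1 -> COPY to pp4. 5 ppages; refcounts: pp0:2 pp1:2 pp2:1 pp3:2 pp4:1
Op 4: fork(P0) -> P2. 5 ppages; refcounts: pp0:3 pp1:3 pp2:2 pp3:3 pp4:1
Op 5: fork(P0) -> P3. 5 ppages; refcounts: pp0:4 pp1:4 pp2:3 pp3:4 pp4:1
Op 6: read(P3, v0) -> 44. No state change.
Op 7: write(P2, v2, 137). refcount(pp2)=3>1 -> COPY to pp5. 6 ppages; refcounts: pp0:4 pp1:4 pp2:2 pp3:4 pp4:1 pp5:1
Op 8: read(P3, v1) -> 47. No state change.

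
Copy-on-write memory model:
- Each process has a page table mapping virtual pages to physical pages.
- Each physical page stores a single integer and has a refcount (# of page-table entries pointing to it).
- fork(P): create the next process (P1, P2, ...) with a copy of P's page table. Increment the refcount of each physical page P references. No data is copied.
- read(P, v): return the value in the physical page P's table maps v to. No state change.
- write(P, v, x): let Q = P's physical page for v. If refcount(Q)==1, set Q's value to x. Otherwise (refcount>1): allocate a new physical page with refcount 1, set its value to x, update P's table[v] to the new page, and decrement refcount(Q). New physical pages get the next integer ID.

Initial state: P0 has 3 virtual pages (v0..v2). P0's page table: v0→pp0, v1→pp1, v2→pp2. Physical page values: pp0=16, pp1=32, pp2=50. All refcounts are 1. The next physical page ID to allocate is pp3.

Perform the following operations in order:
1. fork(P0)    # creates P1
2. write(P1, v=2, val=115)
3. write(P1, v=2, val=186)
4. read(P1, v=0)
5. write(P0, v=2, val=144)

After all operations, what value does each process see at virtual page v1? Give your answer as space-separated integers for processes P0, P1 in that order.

Answer: 32 32

Derivation:
Op 1: fork(P0) -> P1. 3 ppages; refcounts: pp0:2 pp1:2 pp2:2
Op 2: write(P1, v2, 115). refcount(pp2)=2>1 -> COPY to pp3. 4 ppages; refcounts: pp0:2 pp1:2 pp2:1 pp3:1
Op 3: write(P1, v2, 186). refcount(pp3)=1 -> write in place. 4 ppages; refcounts: pp0:2 pp1:2 pp2:1 pp3:1
Op 4: read(P1, v0) -> 16. No state change.
Op 5: write(P0, v2, 144). refcount(pp2)=1 -> write in place. 4 ppages; refcounts: pp0:2 pp1:2 pp2:1 pp3:1
P0: v1 -> pp1 = 32
P1: v1 -> pp1 = 32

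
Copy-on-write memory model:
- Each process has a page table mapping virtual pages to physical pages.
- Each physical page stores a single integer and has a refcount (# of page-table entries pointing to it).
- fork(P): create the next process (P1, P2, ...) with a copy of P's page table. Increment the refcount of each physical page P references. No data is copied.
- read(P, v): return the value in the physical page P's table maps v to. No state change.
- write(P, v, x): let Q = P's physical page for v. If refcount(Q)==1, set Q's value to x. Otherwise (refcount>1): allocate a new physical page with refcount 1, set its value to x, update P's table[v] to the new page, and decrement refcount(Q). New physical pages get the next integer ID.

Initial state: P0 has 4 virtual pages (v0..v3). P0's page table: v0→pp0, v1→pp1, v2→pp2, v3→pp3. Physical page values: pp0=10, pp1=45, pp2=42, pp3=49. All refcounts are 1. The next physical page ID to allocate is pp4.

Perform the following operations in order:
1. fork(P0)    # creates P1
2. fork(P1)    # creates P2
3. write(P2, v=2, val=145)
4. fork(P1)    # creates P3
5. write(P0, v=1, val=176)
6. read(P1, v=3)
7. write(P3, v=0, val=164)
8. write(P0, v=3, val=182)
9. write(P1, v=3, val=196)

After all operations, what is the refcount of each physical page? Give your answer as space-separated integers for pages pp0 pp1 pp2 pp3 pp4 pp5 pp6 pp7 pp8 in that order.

Op 1: fork(P0) -> P1. 4 ppages; refcounts: pp0:2 pp1:2 pp2:2 pp3:2
Op 2: fork(P1) -> P2. 4 ppages; refcounts: pp0:3 pp1:3 pp2:3 pp3:3
Op 3: write(P2, v2, 145). refcount(pp2)=3>1 -> COPY to pp4. 5 ppages; refcounts: pp0:3 pp1:3 pp2:2 pp3:3 pp4:1
Op 4: fork(P1) -> P3. 5 ppages; refcounts: pp0:4 pp1:4 pp2:3 pp3:4 pp4:1
Op 5: write(P0, v1, 176). refcount(pp1)=4>1 -> COPY to pp5. 6 ppages; refcounts: pp0:4 pp1:3 pp2:3 pp3:4 pp4:1 pp5:1
Op 6: read(P1, v3) -> 49. No state change.
Op 7: write(P3, v0, 164). refcount(pp0)=4>1 -> COPY to pp6. 7 ppages; refcounts: pp0:3 pp1:3 pp2:3 pp3:4 pp4:1 pp5:1 pp6:1
Op 8: write(P0, v3, 182). refcount(pp3)=4>1 -> COPY to pp7. 8 ppages; refcounts: pp0:3 pp1:3 pp2:3 pp3:3 pp4:1 pp5:1 pp6:1 pp7:1
Op 9: write(P1, v3, 196). refcount(pp3)=3>1 -> COPY to pp8. 9 ppages; refcounts: pp0:3 pp1:3 pp2:3 pp3:2 pp4:1 pp5:1 pp6:1 pp7:1 pp8:1

Answer: 3 3 3 2 1 1 1 1 1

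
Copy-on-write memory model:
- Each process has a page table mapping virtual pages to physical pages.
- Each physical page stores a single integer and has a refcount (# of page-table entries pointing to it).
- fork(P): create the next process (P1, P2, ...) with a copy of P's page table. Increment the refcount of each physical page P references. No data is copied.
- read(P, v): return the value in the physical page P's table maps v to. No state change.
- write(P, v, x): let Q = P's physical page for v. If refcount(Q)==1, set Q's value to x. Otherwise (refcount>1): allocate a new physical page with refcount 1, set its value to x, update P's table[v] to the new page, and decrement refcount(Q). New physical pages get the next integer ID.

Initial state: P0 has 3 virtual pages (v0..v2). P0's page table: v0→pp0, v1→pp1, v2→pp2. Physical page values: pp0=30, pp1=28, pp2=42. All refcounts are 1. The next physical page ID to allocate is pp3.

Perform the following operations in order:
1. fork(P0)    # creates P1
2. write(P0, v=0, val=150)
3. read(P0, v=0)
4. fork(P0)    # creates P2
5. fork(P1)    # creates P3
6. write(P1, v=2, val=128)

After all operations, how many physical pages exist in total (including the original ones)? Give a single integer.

Answer: 5

Derivation:
Op 1: fork(P0) -> P1. 3 ppages; refcounts: pp0:2 pp1:2 pp2:2
Op 2: write(P0, v0, 150). refcount(pp0)=2>1 -> COPY to pp3. 4 ppages; refcounts: pp0:1 pp1:2 pp2:2 pp3:1
Op 3: read(P0, v0) -> 150. No state change.
Op 4: fork(P0) -> P2. 4 ppages; refcounts: pp0:1 pp1:3 pp2:3 pp3:2
Op 5: fork(P1) -> P3. 4 ppages; refcounts: pp0:2 pp1:4 pp2:4 pp3:2
Op 6: write(P1, v2, 128). refcount(pp2)=4>1 -> COPY to pp4. 5 ppages; refcounts: pp0:2 pp1:4 pp2:3 pp3:2 pp4:1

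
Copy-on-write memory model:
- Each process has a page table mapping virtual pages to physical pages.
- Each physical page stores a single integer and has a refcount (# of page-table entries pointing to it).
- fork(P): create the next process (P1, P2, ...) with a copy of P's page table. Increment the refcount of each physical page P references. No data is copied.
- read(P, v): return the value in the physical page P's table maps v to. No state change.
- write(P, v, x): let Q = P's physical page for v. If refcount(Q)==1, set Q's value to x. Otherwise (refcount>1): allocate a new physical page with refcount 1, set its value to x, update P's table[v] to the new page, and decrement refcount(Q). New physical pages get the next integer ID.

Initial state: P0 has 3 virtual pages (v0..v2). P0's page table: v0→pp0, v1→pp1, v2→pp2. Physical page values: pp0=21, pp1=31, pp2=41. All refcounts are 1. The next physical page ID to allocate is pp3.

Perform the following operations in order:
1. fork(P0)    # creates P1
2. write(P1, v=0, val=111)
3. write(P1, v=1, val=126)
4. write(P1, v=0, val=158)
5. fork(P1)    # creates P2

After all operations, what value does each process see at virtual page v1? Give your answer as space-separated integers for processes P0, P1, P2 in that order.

Op 1: fork(P0) -> P1. 3 ppages; refcounts: pp0:2 pp1:2 pp2:2
Op 2: write(P1, v0, 111). refcount(pp0)=2>1 -> COPY to pp3. 4 ppages; refcounts: pp0:1 pp1:2 pp2:2 pp3:1
Op 3: write(P1, v1, 126). refcount(pp1)=2>1 -> COPY to pp4. 5 ppages; refcounts: pp0:1 pp1:1 pp2:2 pp3:1 pp4:1
Op 4: write(P1, v0, 158). refcount(pp3)=1 -> write in place. 5 ppages; refcounts: pp0:1 pp1:1 pp2:2 pp3:1 pp4:1
Op 5: fork(P1) -> P2. 5 ppages; refcounts: pp0:1 pp1:1 pp2:3 pp3:2 pp4:2
P0: v1 -> pp1 = 31
P1: v1 -> pp4 = 126
P2: v1 -> pp4 = 126

Answer: 31 126 126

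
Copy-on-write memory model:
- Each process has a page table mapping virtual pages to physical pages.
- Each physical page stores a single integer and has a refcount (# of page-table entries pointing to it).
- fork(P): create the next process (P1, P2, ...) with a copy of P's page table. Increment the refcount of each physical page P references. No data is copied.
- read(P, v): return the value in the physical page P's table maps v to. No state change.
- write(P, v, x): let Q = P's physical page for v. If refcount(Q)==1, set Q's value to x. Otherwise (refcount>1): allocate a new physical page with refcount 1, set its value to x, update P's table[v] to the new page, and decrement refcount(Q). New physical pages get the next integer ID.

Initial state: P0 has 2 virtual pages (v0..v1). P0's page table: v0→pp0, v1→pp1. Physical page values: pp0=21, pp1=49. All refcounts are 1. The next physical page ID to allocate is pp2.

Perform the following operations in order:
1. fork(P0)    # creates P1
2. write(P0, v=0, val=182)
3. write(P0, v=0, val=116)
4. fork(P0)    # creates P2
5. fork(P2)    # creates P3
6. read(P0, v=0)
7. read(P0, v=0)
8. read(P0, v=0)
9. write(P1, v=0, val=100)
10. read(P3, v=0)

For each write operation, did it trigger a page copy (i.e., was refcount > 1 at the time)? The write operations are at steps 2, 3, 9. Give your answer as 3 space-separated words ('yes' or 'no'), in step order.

Op 1: fork(P0) -> P1. 2 ppages; refcounts: pp0:2 pp1:2
Op 2: write(P0, v0, 182). refcount(pp0)=2>1 -> COPY to pp2. 3 ppages; refcounts: pp0:1 pp1:2 pp2:1
Op 3: write(P0, v0, 116). refcount(pp2)=1 -> write in place. 3 ppages; refcounts: pp0:1 pp1:2 pp2:1
Op 4: fork(P0) -> P2. 3 ppages; refcounts: pp0:1 pp1:3 pp2:2
Op 5: fork(P2) -> P3. 3 ppages; refcounts: pp0:1 pp1:4 pp2:3
Op 6: read(P0, v0) -> 116. No state change.
Op 7: read(P0, v0) -> 116. No state change.
Op 8: read(P0, v0) -> 116. No state change.
Op 9: write(P1, v0, 100). refcount(pp0)=1 -> write in place. 3 ppages; refcounts: pp0:1 pp1:4 pp2:3
Op 10: read(P3, v0) -> 116. No state change.

yes no no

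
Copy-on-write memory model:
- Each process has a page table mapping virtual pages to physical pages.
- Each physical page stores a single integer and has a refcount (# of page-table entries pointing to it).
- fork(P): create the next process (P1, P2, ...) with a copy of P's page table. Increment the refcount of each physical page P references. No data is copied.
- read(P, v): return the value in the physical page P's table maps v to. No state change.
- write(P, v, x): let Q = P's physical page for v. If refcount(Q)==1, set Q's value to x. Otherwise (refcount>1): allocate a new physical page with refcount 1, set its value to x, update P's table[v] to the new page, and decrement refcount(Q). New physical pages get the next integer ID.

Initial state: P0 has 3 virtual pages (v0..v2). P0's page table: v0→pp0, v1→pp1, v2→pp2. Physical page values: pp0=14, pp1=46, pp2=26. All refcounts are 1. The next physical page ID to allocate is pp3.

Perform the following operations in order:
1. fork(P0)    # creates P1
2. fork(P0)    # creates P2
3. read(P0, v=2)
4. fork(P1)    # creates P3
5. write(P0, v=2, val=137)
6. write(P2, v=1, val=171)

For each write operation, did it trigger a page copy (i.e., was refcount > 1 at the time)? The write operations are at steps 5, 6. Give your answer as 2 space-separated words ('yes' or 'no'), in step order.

Op 1: fork(P0) -> P1. 3 ppages; refcounts: pp0:2 pp1:2 pp2:2
Op 2: fork(P0) -> P2. 3 ppages; refcounts: pp0:3 pp1:3 pp2:3
Op 3: read(P0, v2) -> 26. No state change.
Op 4: fork(P1) -> P3. 3 ppages; refcounts: pp0:4 pp1:4 pp2:4
Op 5: write(P0, v2, 137). refcount(pp2)=4>1 -> COPY to pp3. 4 ppages; refcounts: pp0:4 pp1:4 pp2:3 pp3:1
Op 6: write(P2, v1, 171). refcount(pp1)=4>1 -> COPY to pp4. 5 ppages; refcounts: pp0:4 pp1:3 pp2:3 pp3:1 pp4:1

yes yes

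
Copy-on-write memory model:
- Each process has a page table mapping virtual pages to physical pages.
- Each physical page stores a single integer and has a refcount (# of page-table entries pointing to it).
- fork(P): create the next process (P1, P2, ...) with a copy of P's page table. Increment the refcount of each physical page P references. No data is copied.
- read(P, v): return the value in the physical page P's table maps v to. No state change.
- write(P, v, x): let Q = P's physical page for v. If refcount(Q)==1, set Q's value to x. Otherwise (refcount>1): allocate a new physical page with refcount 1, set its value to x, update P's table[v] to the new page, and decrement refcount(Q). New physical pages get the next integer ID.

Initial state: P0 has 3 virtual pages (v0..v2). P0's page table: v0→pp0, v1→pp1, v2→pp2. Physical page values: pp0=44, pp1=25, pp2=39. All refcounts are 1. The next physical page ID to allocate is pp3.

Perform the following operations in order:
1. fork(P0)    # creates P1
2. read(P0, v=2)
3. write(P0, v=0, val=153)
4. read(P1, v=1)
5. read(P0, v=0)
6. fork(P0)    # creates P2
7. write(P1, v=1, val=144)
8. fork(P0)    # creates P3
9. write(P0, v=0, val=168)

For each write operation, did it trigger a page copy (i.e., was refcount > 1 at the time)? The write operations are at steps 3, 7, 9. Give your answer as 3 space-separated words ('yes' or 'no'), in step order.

Op 1: fork(P0) -> P1. 3 ppages; refcounts: pp0:2 pp1:2 pp2:2
Op 2: read(P0, v2) -> 39. No state change.
Op 3: write(P0, v0, 153). refcount(pp0)=2>1 -> COPY to pp3. 4 ppages; refcounts: pp0:1 pp1:2 pp2:2 pp3:1
Op 4: read(P1, v1) -> 25. No state change.
Op 5: read(P0, v0) -> 153. No state change.
Op 6: fork(P0) -> P2. 4 ppages; refcounts: pp0:1 pp1:3 pp2:3 pp3:2
Op 7: write(P1, v1, 144). refcount(pp1)=3>1 -> COPY to pp4. 5 ppages; refcounts: pp0:1 pp1:2 pp2:3 pp3:2 pp4:1
Op 8: fork(P0) -> P3. 5 ppages; refcounts: pp0:1 pp1:3 pp2:4 pp3:3 pp4:1
Op 9: write(P0, v0, 168). refcount(pp3)=3>1 -> COPY to pp5. 6 ppages; refcounts: pp0:1 pp1:3 pp2:4 pp3:2 pp4:1 pp5:1

yes yes yes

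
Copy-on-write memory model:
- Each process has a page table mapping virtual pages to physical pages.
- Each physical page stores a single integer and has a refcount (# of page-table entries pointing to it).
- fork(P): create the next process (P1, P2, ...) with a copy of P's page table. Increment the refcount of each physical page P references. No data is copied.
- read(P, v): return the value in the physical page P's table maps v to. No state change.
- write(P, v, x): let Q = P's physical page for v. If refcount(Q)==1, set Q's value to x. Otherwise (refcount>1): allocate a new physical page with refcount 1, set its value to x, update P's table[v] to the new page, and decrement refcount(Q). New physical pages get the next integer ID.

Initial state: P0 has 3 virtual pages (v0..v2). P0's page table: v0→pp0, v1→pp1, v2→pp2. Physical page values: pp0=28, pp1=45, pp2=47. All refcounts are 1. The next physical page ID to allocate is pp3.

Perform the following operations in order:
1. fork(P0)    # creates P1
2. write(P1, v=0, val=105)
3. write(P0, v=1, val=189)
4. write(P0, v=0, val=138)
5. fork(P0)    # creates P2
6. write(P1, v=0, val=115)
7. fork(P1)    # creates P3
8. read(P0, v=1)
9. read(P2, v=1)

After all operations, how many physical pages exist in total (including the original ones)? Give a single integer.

Op 1: fork(P0) -> P1. 3 ppages; refcounts: pp0:2 pp1:2 pp2:2
Op 2: write(P1, v0, 105). refcount(pp0)=2>1 -> COPY to pp3. 4 ppages; refcounts: pp0:1 pp1:2 pp2:2 pp3:1
Op 3: write(P0, v1, 189). refcount(pp1)=2>1 -> COPY to pp4. 5 ppages; refcounts: pp0:1 pp1:1 pp2:2 pp3:1 pp4:1
Op 4: write(P0, v0, 138). refcount(pp0)=1 -> write in place. 5 ppages; refcounts: pp0:1 pp1:1 pp2:2 pp3:1 pp4:1
Op 5: fork(P0) -> P2. 5 ppages; refcounts: pp0:2 pp1:1 pp2:3 pp3:1 pp4:2
Op 6: write(P1, v0, 115). refcount(pp3)=1 -> write in place. 5 ppages; refcounts: pp0:2 pp1:1 pp2:3 pp3:1 pp4:2
Op 7: fork(P1) -> P3. 5 ppages; refcounts: pp0:2 pp1:2 pp2:4 pp3:2 pp4:2
Op 8: read(P0, v1) -> 189. No state change.
Op 9: read(P2, v1) -> 189. No state change.

Answer: 5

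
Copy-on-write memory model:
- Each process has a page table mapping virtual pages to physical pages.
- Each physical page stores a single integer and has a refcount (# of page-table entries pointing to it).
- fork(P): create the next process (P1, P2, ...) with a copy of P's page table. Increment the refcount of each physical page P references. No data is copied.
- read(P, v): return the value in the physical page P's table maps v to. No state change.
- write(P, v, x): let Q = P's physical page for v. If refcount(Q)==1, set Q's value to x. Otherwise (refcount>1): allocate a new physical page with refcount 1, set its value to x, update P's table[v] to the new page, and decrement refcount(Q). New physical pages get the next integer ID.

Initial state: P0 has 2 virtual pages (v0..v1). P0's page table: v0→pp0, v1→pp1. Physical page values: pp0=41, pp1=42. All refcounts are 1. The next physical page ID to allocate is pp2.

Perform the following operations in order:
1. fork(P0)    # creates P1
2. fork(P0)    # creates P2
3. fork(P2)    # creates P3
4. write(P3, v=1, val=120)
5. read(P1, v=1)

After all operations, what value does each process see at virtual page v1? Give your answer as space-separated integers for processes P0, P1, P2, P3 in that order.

Answer: 42 42 42 120

Derivation:
Op 1: fork(P0) -> P1. 2 ppages; refcounts: pp0:2 pp1:2
Op 2: fork(P0) -> P2. 2 ppages; refcounts: pp0:3 pp1:3
Op 3: fork(P2) -> P3. 2 ppages; refcounts: pp0:4 pp1:4
Op 4: write(P3, v1, 120). refcount(pp1)=4>1 -> COPY to pp2. 3 ppages; refcounts: pp0:4 pp1:3 pp2:1
Op 5: read(P1, v1) -> 42. No state change.
P0: v1 -> pp1 = 42
P1: v1 -> pp1 = 42
P2: v1 -> pp1 = 42
P3: v1 -> pp2 = 120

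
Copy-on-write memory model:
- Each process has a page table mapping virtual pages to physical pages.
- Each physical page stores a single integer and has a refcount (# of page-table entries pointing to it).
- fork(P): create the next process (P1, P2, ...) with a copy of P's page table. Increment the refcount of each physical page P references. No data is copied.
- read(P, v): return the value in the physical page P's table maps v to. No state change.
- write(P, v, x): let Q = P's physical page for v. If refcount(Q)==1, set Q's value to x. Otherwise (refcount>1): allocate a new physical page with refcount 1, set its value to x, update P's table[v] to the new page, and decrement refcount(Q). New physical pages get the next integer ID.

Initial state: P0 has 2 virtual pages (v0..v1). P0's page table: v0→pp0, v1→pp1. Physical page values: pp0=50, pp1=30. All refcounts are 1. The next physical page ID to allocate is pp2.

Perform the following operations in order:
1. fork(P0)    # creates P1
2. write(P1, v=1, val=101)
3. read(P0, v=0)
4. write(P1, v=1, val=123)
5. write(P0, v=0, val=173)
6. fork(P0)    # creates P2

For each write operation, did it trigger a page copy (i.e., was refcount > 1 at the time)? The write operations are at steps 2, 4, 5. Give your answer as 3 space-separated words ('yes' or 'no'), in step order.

Op 1: fork(P0) -> P1. 2 ppages; refcounts: pp0:2 pp1:2
Op 2: write(P1, v1, 101). refcount(pp1)=2>1 -> COPY to pp2. 3 ppages; refcounts: pp0:2 pp1:1 pp2:1
Op 3: read(P0, v0) -> 50. No state change.
Op 4: write(P1, v1, 123). refcount(pp2)=1 -> write in place. 3 ppages; refcounts: pp0:2 pp1:1 pp2:1
Op 5: write(P0, v0, 173). refcount(pp0)=2>1 -> COPY to pp3. 4 ppages; refcounts: pp0:1 pp1:1 pp2:1 pp3:1
Op 6: fork(P0) -> P2. 4 ppages; refcounts: pp0:1 pp1:2 pp2:1 pp3:2

yes no yes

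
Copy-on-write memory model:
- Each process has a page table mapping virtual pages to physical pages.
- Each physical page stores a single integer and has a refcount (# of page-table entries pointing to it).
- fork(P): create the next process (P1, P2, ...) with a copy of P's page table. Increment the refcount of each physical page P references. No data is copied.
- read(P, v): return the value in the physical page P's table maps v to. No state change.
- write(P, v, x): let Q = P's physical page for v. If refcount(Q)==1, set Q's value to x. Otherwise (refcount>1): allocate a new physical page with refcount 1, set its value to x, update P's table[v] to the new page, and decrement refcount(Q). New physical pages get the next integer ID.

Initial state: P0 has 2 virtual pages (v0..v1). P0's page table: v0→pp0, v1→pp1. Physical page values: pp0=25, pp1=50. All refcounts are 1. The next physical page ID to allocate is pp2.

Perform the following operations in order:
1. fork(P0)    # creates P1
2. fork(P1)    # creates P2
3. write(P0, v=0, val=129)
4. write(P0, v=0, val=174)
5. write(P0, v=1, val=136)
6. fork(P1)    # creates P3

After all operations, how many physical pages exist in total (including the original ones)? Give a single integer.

Answer: 4

Derivation:
Op 1: fork(P0) -> P1. 2 ppages; refcounts: pp0:2 pp1:2
Op 2: fork(P1) -> P2. 2 ppages; refcounts: pp0:3 pp1:3
Op 3: write(P0, v0, 129). refcount(pp0)=3>1 -> COPY to pp2. 3 ppages; refcounts: pp0:2 pp1:3 pp2:1
Op 4: write(P0, v0, 174). refcount(pp2)=1 -> write in place. 3 ppages; refcounts: pp0:2 pp1:3 pp2:1
Op 5: write(P0, v1, 136). refcount(pp1)=3>1 -> COPY to pp3. 4 ppages; refcounts: pp0:2 pp1:2 pp2:1 pp3:1
Op 6: fork(P1) -> P3. 4 ppages; refcounts: pp0:3 pp1:3 pp2:1 pp3:1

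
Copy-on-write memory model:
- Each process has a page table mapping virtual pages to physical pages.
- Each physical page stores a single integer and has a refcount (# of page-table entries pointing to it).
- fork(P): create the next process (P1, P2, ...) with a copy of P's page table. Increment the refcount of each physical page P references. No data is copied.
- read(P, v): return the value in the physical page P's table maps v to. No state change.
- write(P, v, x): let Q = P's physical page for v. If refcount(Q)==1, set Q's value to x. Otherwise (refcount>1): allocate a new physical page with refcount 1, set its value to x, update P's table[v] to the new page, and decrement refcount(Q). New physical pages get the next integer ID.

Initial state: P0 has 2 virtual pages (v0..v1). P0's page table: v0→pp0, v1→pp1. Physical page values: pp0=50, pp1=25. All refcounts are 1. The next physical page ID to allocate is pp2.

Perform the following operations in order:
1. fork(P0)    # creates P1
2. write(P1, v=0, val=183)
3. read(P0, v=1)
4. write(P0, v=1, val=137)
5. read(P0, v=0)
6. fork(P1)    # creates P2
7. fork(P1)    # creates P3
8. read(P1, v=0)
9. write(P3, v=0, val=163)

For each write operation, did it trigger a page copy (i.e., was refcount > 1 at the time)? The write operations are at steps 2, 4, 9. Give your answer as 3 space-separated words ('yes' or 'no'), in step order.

Op 1: fork(P0) -> P1. 2 ppages; refcounts: pp0:2 pp1:2
Op 2: write(P1, v0, 183). refcount(pp0)=2>1 -> COPY to pp2. 3 ppages; refcounts: pp0:1 pp1:2 pp2:1
Op 3: read(P0, v1) -> 25. No state change.
Op 4: write(P0, v1, 137). refcount(pp1)=2>1 -> COPY to pp3. 4 ppages; refcounts: pp0:1 pp1:1 pp2:1 pp3:1
Op 5: read(P0, v0) -> 50. No state change.
Op 6: fork(P1) -> P2. 4 ppages; refcounts: pp0:1 pp1:2 pp2:2 pp3:1
Op 7: fork(P1) -> P3. 4 ppages; refcounts: pp0:1 pp1:3 pp2:3 pp3:1
Op 8: read(P1, v0) -> 183. No state change.
Op 9: write(P3, v0, 163). refcount(pp2)=3>1 -> COPY to pp4. 5 ppages; refcounts: pp0:1 pp1:3 pp2:2 pp3:1 pp4:1

yes yes yes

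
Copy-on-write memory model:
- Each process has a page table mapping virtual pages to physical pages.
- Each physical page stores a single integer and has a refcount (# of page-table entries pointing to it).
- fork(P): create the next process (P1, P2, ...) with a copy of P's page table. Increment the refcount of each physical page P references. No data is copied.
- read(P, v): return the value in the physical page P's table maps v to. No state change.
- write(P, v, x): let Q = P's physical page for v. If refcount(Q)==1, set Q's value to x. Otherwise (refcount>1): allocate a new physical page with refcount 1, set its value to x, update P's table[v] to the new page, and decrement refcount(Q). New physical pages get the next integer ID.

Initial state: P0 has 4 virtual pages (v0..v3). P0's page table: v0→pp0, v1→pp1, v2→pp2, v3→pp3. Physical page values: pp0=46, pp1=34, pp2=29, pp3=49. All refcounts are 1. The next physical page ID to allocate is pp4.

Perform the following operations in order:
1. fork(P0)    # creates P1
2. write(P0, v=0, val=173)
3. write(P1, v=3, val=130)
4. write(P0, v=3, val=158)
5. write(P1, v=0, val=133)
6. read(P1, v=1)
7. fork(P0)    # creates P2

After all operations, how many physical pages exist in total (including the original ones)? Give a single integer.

Op 1: fork(P0) -> P1. 4 ppages; refcounts: pp0:2 pp1:2 pp2:2 pp3:2
Op 2: write(P0, v0, 173). refcount(pp0)=2>1 -> COPY to pp4. 5 ppages; refcounts: pp0:1 pp1:2 pp2:2 pp3:2 pp4:1
Op 3: write(P1, v3, 130). refcount(pp3)=2>1 -> COPY to pp5. 6 ppages; refcounts: pp0:1 pp1:2 pp2:2 pp3:1 pp4:1 pp5:1
Op 4: write(P0, v3, 158). refcount(pp3)=1 -> write in place. 6 ppages; refcounts: pp0:1 pp1:2 pp2:2 pp3:1 pp4:1 pp5:1
Op 5: write(P1, v0, 133). refcount(pp0)=1 -> write in place. 6 ppages; refcounts: pp0:1 pp1:2 pp2:2 pp3:1 pp4:1 pp5:1
Op 6: read(P1, v1) -> 34. No state change.
Op 7: fork(P0) -> P2. 6 ppages; refcounts: pp0:1 pp1:3 pp2:3 pp3:2 pp4:2 pp5:1

Answer: 6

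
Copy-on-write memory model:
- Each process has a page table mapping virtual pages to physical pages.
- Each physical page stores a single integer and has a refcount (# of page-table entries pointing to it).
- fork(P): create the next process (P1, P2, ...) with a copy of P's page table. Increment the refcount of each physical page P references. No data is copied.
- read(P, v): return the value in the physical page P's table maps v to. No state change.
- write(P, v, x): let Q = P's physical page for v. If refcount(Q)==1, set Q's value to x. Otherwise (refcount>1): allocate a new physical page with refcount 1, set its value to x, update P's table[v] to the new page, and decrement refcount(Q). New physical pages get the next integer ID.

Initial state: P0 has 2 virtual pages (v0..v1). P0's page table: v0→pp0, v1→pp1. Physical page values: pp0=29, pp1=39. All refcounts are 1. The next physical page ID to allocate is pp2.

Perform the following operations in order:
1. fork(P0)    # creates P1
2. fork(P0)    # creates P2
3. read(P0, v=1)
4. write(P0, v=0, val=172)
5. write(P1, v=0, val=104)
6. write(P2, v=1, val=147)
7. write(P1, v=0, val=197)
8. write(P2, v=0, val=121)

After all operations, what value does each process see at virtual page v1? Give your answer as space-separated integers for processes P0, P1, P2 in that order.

Op 1: fork(P0) -> P1. 2 ppages; refcounts: pp0:2 pp1:2
Op 2: fork(P0) -> P2. 2 ppages; refcounts: pp0:3 pp1:3
Op 3: read(P0, v1) -> 39. No state change.
Op 4: write(P0, v0, 172). refcount(pp0)=3>1 -> COPY to pp2. 3 ppages; refcounts: pp0:2 pp1:3 pp2:1
Op 5: write(P1, v0, 104). refcount(pp0)=2>1 -> COPY to pp3. 4 ppages; refcounts: pp0:1 pp1:3 pp2:1 pp3:1
Op 6: write(P2, v1, 147). refcount(pp1)=3>1 -> COPY to pp4. 5 ppages; refcounts: pp0:1 pp1:2 pp2:1 pp3:1 pp4:1
Op 7: write(P1, v0, 197). refcount(pp3)=1 -> write in place. 5 ppages; refcounts: pp0:1 pp1:2 pp2:1 pp3:1 pp4:1
Op 8: write(P2, v0, 121). refcount(pp0)=1 -> write in place. 5 ppages; refcounts: pp0:1 pp1:2 pp2:1 pp3:1 pp4:1
P0: v1 -> pp1 = 39
P1: v1 -> pp1 = 39
P2: v1 -> pp4 = 147

Answer: 39 39 147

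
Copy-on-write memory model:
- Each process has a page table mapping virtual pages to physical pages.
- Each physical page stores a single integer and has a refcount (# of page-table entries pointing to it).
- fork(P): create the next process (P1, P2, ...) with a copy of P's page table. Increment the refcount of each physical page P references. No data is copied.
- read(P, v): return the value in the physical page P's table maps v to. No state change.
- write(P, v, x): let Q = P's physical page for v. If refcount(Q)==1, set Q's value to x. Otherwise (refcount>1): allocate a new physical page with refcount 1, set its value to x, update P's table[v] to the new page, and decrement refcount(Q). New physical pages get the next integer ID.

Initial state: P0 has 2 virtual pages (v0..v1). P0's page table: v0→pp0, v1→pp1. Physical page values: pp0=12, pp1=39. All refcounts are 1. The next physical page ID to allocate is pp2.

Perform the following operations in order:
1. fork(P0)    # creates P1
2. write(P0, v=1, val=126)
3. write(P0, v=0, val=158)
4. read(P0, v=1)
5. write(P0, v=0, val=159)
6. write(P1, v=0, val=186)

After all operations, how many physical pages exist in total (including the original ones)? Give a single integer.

Answer: 4

Derivation:
Op 1: fork(P0) -> P1. 2 ppages; refcounts: pp0:2 pp1:2
Op 2: write(P0, v1, 126). refcount(pp1)=2>1 -> COPY to pp2. 3 ppages; refcounts: pp0:2 pp1:1 pp2:1
Op 3: write(P0, v0, 158). refcount(pp0)=2>1 -> COPY to pp3. 4 ppages; refcounts: pp0:1 pp1:1 pp2:1 pp3:1
Op 4: read(P0, v1) -> 126. No state change.
Op 5: write(P0, v0, 159). refcount(pp3)=1 -> write in place. 4 ppages; refcounts: pp0:1 pp1:1 pp2:1 pp3:1
Op 6: write(P1, v0, 186). refcount(pp0)=1 -> write in place. 4 ppages; refcounts: pp0:1 pp1:1 pp2:1 pp3:1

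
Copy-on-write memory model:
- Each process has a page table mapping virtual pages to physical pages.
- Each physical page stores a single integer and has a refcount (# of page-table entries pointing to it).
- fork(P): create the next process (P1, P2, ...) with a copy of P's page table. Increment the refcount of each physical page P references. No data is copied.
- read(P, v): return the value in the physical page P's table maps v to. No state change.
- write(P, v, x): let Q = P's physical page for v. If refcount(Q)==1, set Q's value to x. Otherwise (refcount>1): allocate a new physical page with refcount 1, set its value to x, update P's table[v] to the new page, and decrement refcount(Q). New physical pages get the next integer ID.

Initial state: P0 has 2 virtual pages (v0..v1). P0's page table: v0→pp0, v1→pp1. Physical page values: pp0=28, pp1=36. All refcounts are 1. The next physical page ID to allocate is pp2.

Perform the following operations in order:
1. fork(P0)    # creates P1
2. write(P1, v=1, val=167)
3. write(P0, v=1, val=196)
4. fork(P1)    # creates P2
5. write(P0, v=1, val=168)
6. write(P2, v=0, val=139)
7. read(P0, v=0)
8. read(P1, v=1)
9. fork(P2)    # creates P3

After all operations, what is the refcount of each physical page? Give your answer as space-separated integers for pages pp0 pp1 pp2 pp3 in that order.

Answer: 2 1 3 2

Derivation:
Op 1: fork(P0) -> P1. 2 ppages; refcounts: pp0:2 pp1:2
Op 2: write(P1, v1, 167). refcount(pp1)=2>1 -> COPY to pp2. 3 ppages; refcounts: pp0:2 pp1:1 pp2:1
Op 3: write(P0, v1, 196). refcount(pp1)=1 -> write in place. 3 ppages; refcounts: pp0:2 pp1:1 pp2:1
Op 4: fork(P1) -> P2. 3 ppages; refcounts: pp0:3 pp1:1 pp2:2
Op 5: write(P0, v1, 168). refcount(pp1)=1 -> write in place. 3 ppages; refcounts: pp0:3 pp1:1 pp2:2
Op 6: write(P2, v0, 139). refcount(pp0)=3>1 -> COPY to pp3. 4 ppages; refcounts: pp0:2 pp1:1 pp2:2 pp3:1
Op 7: read(P0, v0) -> 28. No state change.
Op 8: read(P1, v1) -> 167. No state change.
Op 9: fork(P2) -> P3. 4 ppages; refcounts: pp0:2 pp1:1 pp2:3 pp3:2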